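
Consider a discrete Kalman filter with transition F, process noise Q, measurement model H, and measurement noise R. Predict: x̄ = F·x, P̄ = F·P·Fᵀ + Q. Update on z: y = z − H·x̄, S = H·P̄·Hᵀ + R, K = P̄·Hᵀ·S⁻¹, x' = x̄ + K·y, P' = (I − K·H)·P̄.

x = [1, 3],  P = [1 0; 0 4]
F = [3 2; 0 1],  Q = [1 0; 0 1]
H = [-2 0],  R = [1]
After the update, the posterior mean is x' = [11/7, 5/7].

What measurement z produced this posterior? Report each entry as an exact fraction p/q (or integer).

z = [-3]

x̄ = F·x = [9, 3]
P̄ = F·P·Fᵀ + Q = [26 8; 8 5]
S = H·P̄·Hᵀ + R = [105]
K = P̄·Hᵀ·S⁻¹ = [-52/105; -16/105]
x' − x̄ = [-52/7, -16/7] = K·y
y = (KᵀK)⁻¹·Kᵀ·(x' − x̄) = [15]
z = y + H·x̄ = [15] + [-18] = [-3]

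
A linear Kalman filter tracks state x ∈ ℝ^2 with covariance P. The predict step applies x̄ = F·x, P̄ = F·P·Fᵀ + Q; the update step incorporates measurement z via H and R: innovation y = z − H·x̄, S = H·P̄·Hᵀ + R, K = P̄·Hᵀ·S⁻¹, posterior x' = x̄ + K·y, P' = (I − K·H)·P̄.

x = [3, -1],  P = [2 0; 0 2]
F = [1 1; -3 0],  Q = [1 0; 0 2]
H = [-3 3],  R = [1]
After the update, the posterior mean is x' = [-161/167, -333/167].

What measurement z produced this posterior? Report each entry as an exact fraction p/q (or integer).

z = [-3]

x̄ = F·x = [2, -9]
P̄ = F·P·Fᵀ + Q = [5 -6; -6 20]
S = H·P̄·Hᵀ + R = [334]
K = P̄·Hᵀ·S⁻¹ = [-33/334; 39/167]
x' − x̄ = [-495/167, 1170/167] = K·y
y = (KᵀK)⁻¹·Kᵀ·(x' − x̄) = [30]
z = y + H·x̄ = [30] + [-33] = [-3]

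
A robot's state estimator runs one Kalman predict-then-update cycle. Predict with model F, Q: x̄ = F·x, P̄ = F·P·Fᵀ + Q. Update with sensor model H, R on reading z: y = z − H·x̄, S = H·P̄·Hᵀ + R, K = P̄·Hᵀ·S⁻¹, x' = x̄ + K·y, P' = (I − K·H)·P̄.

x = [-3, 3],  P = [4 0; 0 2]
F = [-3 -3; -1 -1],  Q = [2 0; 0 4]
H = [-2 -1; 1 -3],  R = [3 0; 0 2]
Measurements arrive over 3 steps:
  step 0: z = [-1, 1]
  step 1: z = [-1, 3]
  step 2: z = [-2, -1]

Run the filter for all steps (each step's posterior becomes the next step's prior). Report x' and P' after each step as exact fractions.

step 0: x̄ = F·x = [0, 0]
step 0: P̄ = F·P·Fᵀ + Q = [56 18; 18 10]
step 0: y = z − H·x̄ = [-1, 1]
step 0: S = H·P̄·Hᵀ + R = [309 8; 8 40]
step 0: K = P̄·Hᵀ·S⁻¹ = [-652/1537 829/6148; -218/1537 -835/3074]
step 0: x' = x̄ + K·y = [3437/6148, -399/3074]
step 0: P' = (I − K·H)·P̄ = [1795/3074 161/1537; 161/1537 332/1537]
step 1: x̄ = F·x = [-273/212, -91/212]
step 1: P̄ = F·P·Fᵀ + Q = [1175/106 321/106; 321/106 531/106]
step 1: y = z − H·x̄ = [-849/212, 3]
step 1: S = H·P̄·Hᵀ + R = [6833/106 8; 8 40]
step 1: K = P̄·Hᵀ·S⁻¹ = [-13567/33317 17517/133268; -4593/33317 -18153/66634]
step 1: x' = x̄ + K·y = [98265/133268, -23137/33317]
step 1: P' = (I − K·H)·P̄ = [37389/66634 3312/33317; 3312/33317 7155/33317]
step 2: x̄ = F·x = [-17151/133268, -5717/133268]
step 2: P̄ = F·P·Fᵀ + Q = [717791/66634 194841/66634; 194841/66634 331483/66634]
step 2: y = z − H·x̄ = [-306555/133268, -1]
step 2: S = H·P̄·Hᵀ + R = [4181913/66634 8; 8 40]
step 2: K = P̄·Hᵀ·S⁻¹ = [-8285383/20376493 10703605/81505972; -2806217/20376493 -11103409/40752986]
step 2: x' = x̄ + K·y = [55042061/81505972, 11132695/20376493]
step 2: P' = (I − K·H)·P̄ = [22834357/40752986 2021792/20376493; 2021792/20376493 4375067/20376493]

step 0: x' = [3437/6148, -399/3074], P' = [1795/3074 161/1537; 161/1537 332/1537]
step 1: x' = [98265/133268, -23137/33317], P' = [37389/66634 3312/33317; 3312/33317 7155/33317]
step 2: x' = [55042061/81505972, 11132695/20376493], P' = [22834357/40752986 2021792/20376493; 2021792/20376493 4375067/20376493]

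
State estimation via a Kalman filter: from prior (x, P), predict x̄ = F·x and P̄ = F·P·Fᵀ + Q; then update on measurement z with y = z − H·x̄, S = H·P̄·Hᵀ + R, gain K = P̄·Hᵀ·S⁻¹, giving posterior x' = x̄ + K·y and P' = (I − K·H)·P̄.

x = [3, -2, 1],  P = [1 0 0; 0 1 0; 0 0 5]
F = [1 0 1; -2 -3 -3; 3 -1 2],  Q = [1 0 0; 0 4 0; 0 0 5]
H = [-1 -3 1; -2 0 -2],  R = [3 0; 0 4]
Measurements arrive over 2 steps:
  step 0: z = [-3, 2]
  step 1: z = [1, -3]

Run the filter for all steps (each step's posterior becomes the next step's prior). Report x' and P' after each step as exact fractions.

step 0: x̄ = F·x = [4, -3, 13]
step 0: P̄ = F·P·Fᵀ + Q = [7 -17 13; -17 62 -33; 13 -33 35]
step 0: y = z − H·x̄ = [-21, 36]
step 0: S = H·P̄·Hᵀ + R = [673 -356; -356 276]
step 0: K = P̄·Hᵀ·S⁻¹ = [373/14753 -1657/14753; -5038/14753 -1153/14753; -195/14753 -5383/14753]
step 0: x' = x̄ + K·y = [-8473/14753, 20031/14753, 2096/14753]
step 0: P' = (I − K·H)·P̄ = [15730/14753 -9755/14753 -12416/14753; -9755/14753 12310/14753 12061/14753; -12416/14753 12061/14753 23182/14753]
step 1: x̄ = F·x = [-6377/14753, -49435/14753, -41258/14753]
step 1: P̄ = F·P·Fᵀ + Q = [28833/14753 -45844/14753 29168/14753; -45844/14753 392406/14753 -3032/14753; 29168/14753 -3032/14753 181667/14753]
step 1: y = z − H·x̄ = [-98671/14753, -139529/14753]
step 1: S = H·P̄·Hᵀ + R = [3471205/14753 -598924/14753; -598924/14753 1134356/14753]
step 1: K = P̄·Hᵀ·S⁻¹ = [1472817/60646517 -10848467/121293034; -20813974/60646517 -5763332/60646517; -1173355/60646517 -46326845/121293034]
step 1: x' = x̄ + K·y = [30471187/121293034, -9501321/60646517, 114633131/121293034]
step 1: P' = (I − K·H)·P̄ = [62112535/60646517 -39265018/60646517 -51264068/60646517; -39265018/60646517 50832874/60646517 50791682/60646517; -51264068/60646517 50791682/60646517 97590913/60646517]

step 0: x' = [-8473/14753, 20031/14753, 2096/14753], P' = [15730/14753 -9755/14753 -12416/14753; -9755/14753 12310/14753 12061/14753; -12416/14753 12061/14753 23182/14753]
step 1: x' = [30471187/121293034, -9501321/60646517, 114633131/121293034], P' = [62112535/60646517 -39265018/60646517 -51264068/60646517; -39265018/60646517 50832874/60646517 50791682/60646517; -51264068/60646517 50791682/60646517 97590913/60646517]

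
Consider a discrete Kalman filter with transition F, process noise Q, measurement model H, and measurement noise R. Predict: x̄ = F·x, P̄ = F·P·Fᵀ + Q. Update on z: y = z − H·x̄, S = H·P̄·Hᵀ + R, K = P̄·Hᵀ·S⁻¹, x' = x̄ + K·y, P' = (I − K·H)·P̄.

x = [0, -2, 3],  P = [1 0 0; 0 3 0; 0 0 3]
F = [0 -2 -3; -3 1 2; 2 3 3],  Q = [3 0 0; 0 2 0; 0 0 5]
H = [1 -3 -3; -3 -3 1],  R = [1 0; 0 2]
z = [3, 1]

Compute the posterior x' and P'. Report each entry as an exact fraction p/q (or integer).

x' = [-315910/335003, 47687/335003, -485148/335003]
P' = [984099/335003 -646977/335003 960840/335003; -646977/335003 469003/335003 -666012/335003; 960840/335003 -666012/335003 1000098/335003]

x̄ = F·x = [-5, 4, 3]
P̄ = F·P·Fᵀ + Q = [42 -24 -45; -24 26 21; -45 21 63]
y = z − H·x̄ = [29, -5]
S = H·P̄·Hᵀ + R = [1636 -549; -549 389]
K = P̄·Hᵀ·S⁻¹ = [42510/335003 -25263/335003; -55950/335003 -66045/335003; -41418/335003 57807/335003]
x' = x̄ + K·y = [-315910/335003, 47687/335003, -485148/335003]
P' = (I − K·H)·P̄ = [984099/335003 -646977/335003 960840/335003; -646977/335003 469003/335003 -666012/335003; 960840/335003 -666012/335003 1000098/335003]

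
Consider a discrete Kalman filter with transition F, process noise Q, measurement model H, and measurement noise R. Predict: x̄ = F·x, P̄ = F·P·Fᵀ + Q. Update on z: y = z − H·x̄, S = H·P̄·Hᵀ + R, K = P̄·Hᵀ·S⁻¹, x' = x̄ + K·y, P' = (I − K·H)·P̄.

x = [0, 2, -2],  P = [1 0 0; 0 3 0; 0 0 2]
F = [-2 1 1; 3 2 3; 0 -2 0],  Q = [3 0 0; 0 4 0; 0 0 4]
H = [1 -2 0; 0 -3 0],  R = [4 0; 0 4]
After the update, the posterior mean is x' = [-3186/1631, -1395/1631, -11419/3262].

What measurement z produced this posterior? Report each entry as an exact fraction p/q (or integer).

x̄ = F·x = [0, -2, -4]
P̄ = F·P·Fᵀ + Q = [12 6 -6; 6 43 -12; -6 -12 16]
S = H·P̄·Hᵀ + R = [164 240; 240 391]
K = P̄·Hᵀ·S⁻¹ = [1080/1631 -738/1631; -80/1631 -489/1631; -801/3262 396/1631]
x' − x̄ = [-3186/1631, 1867/1631, 1629/3262] = K·y
y = (KᵀK)⁻¹·Kᵀ·(x' − x̄) = [-5, -3]
z = y + H·x̄ = [-5, -3] + [4, 6] = [-1, 3]

z = [-1, 3]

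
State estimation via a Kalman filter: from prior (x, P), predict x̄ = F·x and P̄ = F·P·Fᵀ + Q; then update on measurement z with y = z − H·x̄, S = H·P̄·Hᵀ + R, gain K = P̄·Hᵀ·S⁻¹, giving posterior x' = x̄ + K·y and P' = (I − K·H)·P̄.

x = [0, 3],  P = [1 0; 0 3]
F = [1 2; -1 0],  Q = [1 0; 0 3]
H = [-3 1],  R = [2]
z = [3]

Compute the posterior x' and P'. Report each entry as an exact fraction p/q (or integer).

x' = [-25/46, 49/46]
P' = [83/138 163/138; 163/138 503/138]

x̄ = F·x = [6, 0]
P̄ = F·P·Fᵀ + Q = [14 -1; -1 4]
y = z − H·x̄ = [21]
S = H·P̄·Hᵀ + R = [138]
K = P̄·Hᵀ·S⁻¹ = [-43/138; 7/138]
x' = x̄ + K·y = [-25/46, 49/46]
P' = (I − K·H)·P̄ = [83/138 163/138; 163/138 503/138]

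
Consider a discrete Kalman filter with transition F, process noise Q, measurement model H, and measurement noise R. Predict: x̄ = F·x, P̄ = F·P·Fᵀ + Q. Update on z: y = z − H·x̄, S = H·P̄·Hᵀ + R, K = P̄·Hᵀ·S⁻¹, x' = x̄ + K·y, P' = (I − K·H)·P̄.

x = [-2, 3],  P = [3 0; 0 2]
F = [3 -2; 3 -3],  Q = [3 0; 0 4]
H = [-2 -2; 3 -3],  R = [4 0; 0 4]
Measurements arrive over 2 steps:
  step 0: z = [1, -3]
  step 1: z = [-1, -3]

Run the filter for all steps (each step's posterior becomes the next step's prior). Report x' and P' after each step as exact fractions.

step 0: x̄ = F·x = [-12, -15]
step 0: P̄ = F·P·Fᵀ + Q = [38 39; 39 49]
step 0: y = z − H·x̄ = [-53, -12]
step 0: S = H·P̄·Hᵀ + R = [664 66; 66 85]
step 0: K = P̄·Hᵀ·S⁻¹ = [-3223/13021 2043/13021; -3245/13021 -2076/13021]
step 0: x' = x̄ + K·y = [-9949/13021, 1582/13021]
step 0: P' = (I − K·H)·P̄ = [4585/13021 1861/13021; 1861/13021 4629/13021]
step 1: x̄ = F·x = [-33011/13021, -34593/13021]
step 1: P̄ = F·P·Fᵀ + Q = [76512/13021 41124/13021; 41124/13021 101512/13021]
step 1: y = z − H·x̄ = [-148229/13021, -43809/13021]
step 1: S = H·P̄·Hᵀ + R = [1093172/13021 150000/13021; 150000/13021 914068/13021]
step 1: K = P̄·Hᵀ·S⁻¹ = [-1108686/4688261 726453/4688261; -1121186/4688261 -745203/4688261]
step 1: x' = x̄ + K·y = [-1708774/4688261, 2815288/4688261]
step 1: P' = (I − K·H)·P̄ = [1592988/4688261 624384/4688261; 624384/4688261 1617988/4688261]

step 0: x' = [-9949/13021, 1582/13021], P' = [4585/13021 1861/13021; 1861/13021 4629/13021]
step 1: x' = [-1708774/4688261, 2815288/4688261], P' = [1592988/4688261 624384/4688261; 624384/4688261 1617988/4688261]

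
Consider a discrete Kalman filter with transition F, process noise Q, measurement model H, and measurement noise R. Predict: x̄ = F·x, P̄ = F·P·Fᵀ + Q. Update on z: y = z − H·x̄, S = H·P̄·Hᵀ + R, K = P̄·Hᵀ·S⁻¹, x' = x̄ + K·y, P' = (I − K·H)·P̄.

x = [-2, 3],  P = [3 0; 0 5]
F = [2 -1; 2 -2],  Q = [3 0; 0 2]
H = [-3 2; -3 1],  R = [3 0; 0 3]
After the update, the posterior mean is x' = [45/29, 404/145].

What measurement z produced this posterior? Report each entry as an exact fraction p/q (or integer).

x̄ = F·x = [-7, -10]
P̄ = F·P·Fᵀ + Q = [20 22; 22 34]
S = H·P̄·Hᵀ + R = [55 50; 50 85]
K = P̄·Hᵀ·S⁻¹ = [36/145 -86/145; 118/145 -124/145]
x' − x̄ = [248/29, 1854/145] = K·y
y = (KᵀK)⁻¹·Kᵀ·(x' − x̄) = [1, -14]
z = y + H·x̄ = [1, -14] + [1, 11] = [2, -3]

z = [2, -3]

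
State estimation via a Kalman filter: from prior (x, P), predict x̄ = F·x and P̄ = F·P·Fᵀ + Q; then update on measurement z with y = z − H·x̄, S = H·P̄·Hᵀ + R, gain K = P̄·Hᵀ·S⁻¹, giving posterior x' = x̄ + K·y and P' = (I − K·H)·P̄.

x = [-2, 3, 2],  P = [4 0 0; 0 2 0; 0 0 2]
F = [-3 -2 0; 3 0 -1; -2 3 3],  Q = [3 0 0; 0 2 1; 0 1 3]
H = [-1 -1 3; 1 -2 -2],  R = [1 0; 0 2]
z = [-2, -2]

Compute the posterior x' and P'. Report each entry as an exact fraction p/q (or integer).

x̄ = F·x = [0, -8, 19]
P̄ = F·P·Fᵀ + Q = [47 -36 12; -36 40 -29; 12 -29 55]
y = z − H·x̄ = [-67, 20]
S = H·P̄·Hᵀ + R = [613 -157; -157 293]
K = P̄·Hᵀ·S⁻¹ = [278/1937 777/1937; -35769/154960 -49841/154960; 23523/77480 2027/77480]
x' = x̄ + K·y = [-3086/1937, 160023/154960, -63381/77480]
P' = (I − K·H)·P̄ = [10274/1937 632/1937 3728/1937; 632/1937 52643/154960 11239/77480; 3728/1937 11239/77480 30647/38740]

x' = [-3086/1937, 160023/154960, -63381/77480]
P' = [10274/1937 632/1937 3728/1937; 632/1937 52643/154960 11239/77480; 3728/1937 11239/77480 30647/38740]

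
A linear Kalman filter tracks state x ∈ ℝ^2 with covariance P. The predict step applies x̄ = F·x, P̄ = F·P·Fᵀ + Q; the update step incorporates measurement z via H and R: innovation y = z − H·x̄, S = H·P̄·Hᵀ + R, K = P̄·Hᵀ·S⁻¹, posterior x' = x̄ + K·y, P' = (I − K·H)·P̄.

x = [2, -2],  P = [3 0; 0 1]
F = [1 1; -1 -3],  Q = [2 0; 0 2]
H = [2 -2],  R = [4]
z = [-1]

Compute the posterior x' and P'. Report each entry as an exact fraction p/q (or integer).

x̄ = F·x = [0, 4]
P̄ = F·P·Fᵀ + Q = [6 -6; -6 14]
y = z − H·x̄ = [7]
S = H·P̄·Hᵀ + R = [132]
K = P̄·Hᵀ·S⁻¹ = [2/11; -10/33]
x' = x̄ + K·y = [14/11, 62/33]
P' = (I − K·H)·P̄ = [18/11 14/11; 14/11 62/33]

x' = [14/11, 62/33]
P' = [18/11 14/11; 14/11 62/33]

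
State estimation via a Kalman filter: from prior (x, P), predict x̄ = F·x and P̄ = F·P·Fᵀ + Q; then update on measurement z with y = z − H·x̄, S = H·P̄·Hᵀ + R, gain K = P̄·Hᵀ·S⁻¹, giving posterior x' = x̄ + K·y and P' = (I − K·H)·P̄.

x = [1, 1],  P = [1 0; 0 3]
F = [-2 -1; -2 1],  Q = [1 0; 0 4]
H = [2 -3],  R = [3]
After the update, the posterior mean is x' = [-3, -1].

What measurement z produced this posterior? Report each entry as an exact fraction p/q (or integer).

z = [-3]

x̄ = F·x = [-3, -1]
P̄ = F·P·Fᵀ + Q = [8 1; 1 11]
S = H·P̄·Hᵀ + R = [122]
K = P̄·Hᵀ·S⁻¹ = [13/122; -31/122]
x' − x̄ = [0, 0] = K·y
y = (KᵀK)⁻¹·Kᵀ·(x' − x̄) = [0]
z = y + H·x̄ = [0] + [-3] = [-3]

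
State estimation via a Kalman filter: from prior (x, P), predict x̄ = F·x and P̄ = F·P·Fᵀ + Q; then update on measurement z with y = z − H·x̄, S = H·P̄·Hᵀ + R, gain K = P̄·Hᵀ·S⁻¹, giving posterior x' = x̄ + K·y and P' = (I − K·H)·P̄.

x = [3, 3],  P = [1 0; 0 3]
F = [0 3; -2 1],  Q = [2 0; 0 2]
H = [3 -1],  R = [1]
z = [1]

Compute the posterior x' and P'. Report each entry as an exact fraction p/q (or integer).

x' = [-309/217, -1173/217]
P' = [209/217 549/217; 549/217 1629/217]

x̄ = F·x = [9, -3]
P̄ = F·P·Fᵀ + Q = [29 9; 9 9]
y = z − H·x̄ = [-29]
S = H·P̄·Hᵀ + R = [217]
K = P̄·Hᵀ·S⁻¹ = [78/217; 18/217]
x' = x̄ + K·y = [-309/217, -1173/217]
P' = (I − K·H)·P̄ = [209/217 549/217; 549/217 1629/217]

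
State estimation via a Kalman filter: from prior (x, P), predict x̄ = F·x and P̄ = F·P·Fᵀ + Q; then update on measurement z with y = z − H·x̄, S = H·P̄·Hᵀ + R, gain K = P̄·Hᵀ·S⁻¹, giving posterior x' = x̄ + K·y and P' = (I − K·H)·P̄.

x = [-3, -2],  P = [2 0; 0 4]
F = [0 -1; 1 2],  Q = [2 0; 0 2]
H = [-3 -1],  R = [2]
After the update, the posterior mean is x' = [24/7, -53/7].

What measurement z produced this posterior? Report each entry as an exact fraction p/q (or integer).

z = [-3]

x̄ = F·x = [2, -7]
P̄ = F·P·Fᵀ + Q = [6 -8; -8 20]
S = H·P̄·Hᵀ + R = [28]
K = P̄·Hᵀ·S⁻¹ = [-5/14; 1/7]
x' − x̄ = [10/7, -4/7] = K·y
y = (KᵀK)⁻¹·Kᵀ·(x' − x̄) = [-4]
z = y + H·x̄ = [-4] + [1] = [-3]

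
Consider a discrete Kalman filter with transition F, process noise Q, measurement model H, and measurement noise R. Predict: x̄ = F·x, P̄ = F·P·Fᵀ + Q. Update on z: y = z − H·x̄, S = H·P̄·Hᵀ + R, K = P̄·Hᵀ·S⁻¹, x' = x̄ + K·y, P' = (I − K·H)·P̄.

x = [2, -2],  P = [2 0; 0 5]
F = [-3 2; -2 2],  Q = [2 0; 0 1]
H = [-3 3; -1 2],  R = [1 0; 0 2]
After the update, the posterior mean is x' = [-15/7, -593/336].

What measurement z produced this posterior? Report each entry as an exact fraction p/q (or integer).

z = [1, -1]

x̄ = F·x = [-10, -8]
P̄ = F·P·Fᵀ + Q = [40 32; 32 29]
S = H·P̄·Hᵀ + R = [46 6; 6 30]
K = P̄·Hᵀ·S⁻¹ = [-9/14 13/14; -71/224 625/672]
x' − x̄ = [55/7, 2095/336] = K·y
y = (KᵀK)⁻¹·Kᵀ·(x' − x̄) = [-5, 5]
z = y + H·x̄ = [-5, 5] + [6, -6] = [1, -1]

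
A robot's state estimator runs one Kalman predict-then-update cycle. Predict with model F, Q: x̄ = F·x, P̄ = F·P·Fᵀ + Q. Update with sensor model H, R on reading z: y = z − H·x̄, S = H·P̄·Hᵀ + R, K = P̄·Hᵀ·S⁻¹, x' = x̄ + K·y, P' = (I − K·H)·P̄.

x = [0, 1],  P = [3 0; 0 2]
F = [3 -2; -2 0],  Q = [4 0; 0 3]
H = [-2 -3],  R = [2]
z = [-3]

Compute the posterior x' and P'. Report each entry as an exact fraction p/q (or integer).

x' = [2/11, 9/11]
P' = [2427/77 -1602/77; -1602/77 1074/77]

x̄ = F·x = [-2, 0]
P̄ = F·P·Fᵀ + Q = [39 -18; -18 15]
y = z − H·x̄ = [-7]
S = H·P̄·Hᵀ + R = [77]
K = P̄·Hᵀ·S⁻¹ = [-24/77; -9/77]
x' = x̄ + K·y = [2/11, 9/11]
P' = (I − K·H)·P̄ = [2427/77 -1602/77; -1602/77 1074/77]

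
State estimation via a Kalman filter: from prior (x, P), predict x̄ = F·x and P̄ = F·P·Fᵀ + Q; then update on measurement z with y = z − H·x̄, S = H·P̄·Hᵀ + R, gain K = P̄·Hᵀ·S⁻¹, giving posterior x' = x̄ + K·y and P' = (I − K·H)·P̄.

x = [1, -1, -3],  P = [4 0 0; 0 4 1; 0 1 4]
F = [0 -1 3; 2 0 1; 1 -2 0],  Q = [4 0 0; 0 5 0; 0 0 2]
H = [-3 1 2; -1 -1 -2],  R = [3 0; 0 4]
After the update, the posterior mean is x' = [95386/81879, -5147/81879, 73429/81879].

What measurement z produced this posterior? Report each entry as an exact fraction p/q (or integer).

x̄ = F·x = [-8, -1, 3]
P̄ = F·P·Fᵀ + Q = [38 11 2; 11 25 6; 2 6 22]
S = H·P̄·Hᵀ + R = [392 7; 7 209]
K = P̄·Hᵀ·S⁻¹ = [-20320/81879 -2869/11697; 1172/81879 -2692/11697; 9560/81879 -2956/11697]
x' − x̄ = [750418/81879, 76732/81879, -172208/81879] = K·y
y = (KᵀK)⁻¹·Kᵀ·(x' − x̄) = [-31, -6]
z = y + H·x̄ = [-31, -6] + [29, 3] = [-2, -3]

z = [-2, -3]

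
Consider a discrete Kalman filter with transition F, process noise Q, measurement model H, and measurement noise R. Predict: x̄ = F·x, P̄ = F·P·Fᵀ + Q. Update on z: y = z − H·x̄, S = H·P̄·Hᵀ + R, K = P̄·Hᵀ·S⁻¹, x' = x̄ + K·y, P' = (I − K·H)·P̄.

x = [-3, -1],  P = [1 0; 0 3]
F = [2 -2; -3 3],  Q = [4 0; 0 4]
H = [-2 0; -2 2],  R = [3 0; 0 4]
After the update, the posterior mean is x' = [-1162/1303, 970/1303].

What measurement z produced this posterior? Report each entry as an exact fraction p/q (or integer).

z = [2, 3]

x̄ = F·x = [-4, 6]
P̄ = F·P·Fᵀ + Q = [20 -24; -24 40]
S = H·P̄·Hᵀ + R = [83 176; 176 436]
K = P̄·Hᵀ·S⁻¹ = [-488/1303 -66/1303; -400/1303 544/1303]
x' − x̄ = [4050/1303, -6848/1303] = K·y
y = (KᵀK)⁻¹·Kᵀ·(x' − x̄) = [-6, -17]
z = y + H·x̄ = [-6, -17] + [8, 20] = [2, 3]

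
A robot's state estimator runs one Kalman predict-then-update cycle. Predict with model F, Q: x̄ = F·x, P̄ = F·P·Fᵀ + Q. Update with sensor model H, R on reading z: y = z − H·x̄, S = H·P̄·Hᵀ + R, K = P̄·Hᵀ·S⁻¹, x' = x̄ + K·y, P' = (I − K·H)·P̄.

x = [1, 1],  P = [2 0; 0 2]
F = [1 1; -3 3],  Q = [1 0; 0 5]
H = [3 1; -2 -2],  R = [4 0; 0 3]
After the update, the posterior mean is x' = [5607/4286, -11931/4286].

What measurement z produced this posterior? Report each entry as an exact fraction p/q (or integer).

z = [1, 3]

x̄ = F·x = [2, 0]
P̄ = F·P·Fᵀ + Q = [5 0; 0 41]
S = H·P̄·Hᵀ + R = [90 -112; -112 187]
K = P̄·Hᵀ·S⁻¹ = [1685/4286 390/2143; -1517/4286 -1394/2143]
x' − x̄ = [-2965/4286, -11931/4286] = K·y
y = (KᵀK)⁻¹·Kᵀ·(x' − x̄) = [-5, 7]
z = y + H·x̄ = [-5, 7] + [6, -4] = [1, 3]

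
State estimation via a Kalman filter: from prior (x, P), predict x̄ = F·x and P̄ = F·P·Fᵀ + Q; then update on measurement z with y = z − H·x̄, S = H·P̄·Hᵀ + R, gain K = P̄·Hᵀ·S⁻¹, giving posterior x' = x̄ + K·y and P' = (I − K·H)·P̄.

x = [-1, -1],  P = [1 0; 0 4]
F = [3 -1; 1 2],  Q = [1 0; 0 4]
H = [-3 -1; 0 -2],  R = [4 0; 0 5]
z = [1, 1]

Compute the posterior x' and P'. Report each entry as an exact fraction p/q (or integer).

x̄ = F·x = [-2, -3]
P̄ = F·P·Fᵀ + Q = [14 -5; -5 21]
y = z − H·x̄ = [-8, -5]
S = H·P̄·Hᵀ + R = [121 12; 12 89]
K = P̄·Hᵀ·S⁻¹ = [-3413/10625 1654/10625; -6/2125 -1002/2125]
x' = x̄ + K·y = [-2216/10625, -1317/2125]
P' = (I − K·H)·P̄ = [5929/10625 -827/2125; -827/2125 501/425]

x' = [-2216/10625, -1317/2125]
P' = [5929/10625 -827/2125; -827/2125 501/425]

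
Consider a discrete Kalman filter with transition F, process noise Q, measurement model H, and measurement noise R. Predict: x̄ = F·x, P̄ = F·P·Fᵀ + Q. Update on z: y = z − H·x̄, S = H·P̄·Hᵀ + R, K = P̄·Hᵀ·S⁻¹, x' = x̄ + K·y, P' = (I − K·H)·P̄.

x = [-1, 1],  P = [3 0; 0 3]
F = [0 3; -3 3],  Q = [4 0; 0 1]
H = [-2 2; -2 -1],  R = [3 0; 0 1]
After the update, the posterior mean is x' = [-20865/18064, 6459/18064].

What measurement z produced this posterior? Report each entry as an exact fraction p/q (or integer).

x̄ = F·x = [3, 6]
P̄ = F·P·Fᵀ + Q = [31 27; 27 55]
S = H·P̄·Hᵀ + R = [131 -40; -40 288]
K = P̄·Hᵀ·S⁻¹ = [-733/4516 -11979/36128; 1471/4516 -12039/36128]
x' − x̄ = [-75057/18064, -101925/18064] = K·y
y = (KᵀK)⁻¹·Kᵀ·(x' − x̄) = [-3, 14]
z = y + H·x̄ = [-3, 14] + [6, -12] = [3, 2]

z = [3, 2]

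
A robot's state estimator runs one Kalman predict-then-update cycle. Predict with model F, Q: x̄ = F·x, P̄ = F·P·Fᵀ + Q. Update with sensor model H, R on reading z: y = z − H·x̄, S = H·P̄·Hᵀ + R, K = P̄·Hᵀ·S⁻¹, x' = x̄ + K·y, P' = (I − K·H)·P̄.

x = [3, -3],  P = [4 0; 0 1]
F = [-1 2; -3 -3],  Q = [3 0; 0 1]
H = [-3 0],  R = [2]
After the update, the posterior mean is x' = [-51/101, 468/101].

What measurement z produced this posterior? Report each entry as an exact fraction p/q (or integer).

z = [1]

x̄ = F·x = [-9, 0]
P̄ = F·P·Fᵀ + Q = [11 6; 6 46]
S = H·P̄·Hᵀ + R = [101]
K = P̄·Hᵀ·S⁻¹ = [-33/101; -18/101]
x' − x̄ = [858/101, 468/101] = K·y
y = (KᵀK)⁻¹·Kᵀ·(x' − x̄) = [-26]
z = y + H·x̄ = [-26] + [27] = [1]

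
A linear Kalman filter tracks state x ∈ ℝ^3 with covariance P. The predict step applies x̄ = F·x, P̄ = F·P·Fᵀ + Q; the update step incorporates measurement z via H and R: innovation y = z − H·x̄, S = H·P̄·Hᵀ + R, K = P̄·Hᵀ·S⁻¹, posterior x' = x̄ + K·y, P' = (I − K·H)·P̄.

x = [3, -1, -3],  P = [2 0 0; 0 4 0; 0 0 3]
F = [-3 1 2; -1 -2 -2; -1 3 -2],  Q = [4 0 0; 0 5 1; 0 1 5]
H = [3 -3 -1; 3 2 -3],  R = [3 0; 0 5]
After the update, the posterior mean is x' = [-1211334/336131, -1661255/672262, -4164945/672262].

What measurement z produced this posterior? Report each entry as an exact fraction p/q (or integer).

z = [3, 3]

x̄ = F·x = [-16, 5, 0]
P̄ = F·P·Fᵀ + Q = [38 -14 6; -14 35 -9; 6 -9 55]
S = H·P̄·Hᵀ + R = [877 204; 204 814]
K = P̄·Hᵀ·S⁻¹ = [54114/336131 14518/336131; -61776/336131 76387/672262; 12760/336131 -142665/672262]
x' − x̄ = [4166762/336131, -5022565/672262, -4164945/672262] = K·y
y = (KᵀK)⁻¹·Kᵀ·(x' − x̄) = [66, 41]
z = y + H·x̄ = [66, 41] + [-63, -38] = [3, 3]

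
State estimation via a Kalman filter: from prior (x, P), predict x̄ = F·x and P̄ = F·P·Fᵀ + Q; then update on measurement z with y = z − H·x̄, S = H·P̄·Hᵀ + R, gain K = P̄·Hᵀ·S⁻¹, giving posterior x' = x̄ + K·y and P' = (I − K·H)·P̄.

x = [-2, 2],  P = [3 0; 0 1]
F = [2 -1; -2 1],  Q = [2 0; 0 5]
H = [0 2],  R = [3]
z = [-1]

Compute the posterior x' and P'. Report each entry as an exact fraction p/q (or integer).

x̄ = F·x = [-6, 6]
P̄ = F·P·Fᵀ + Q = [15 -13; -13 18]
y = z − H·x̄ = [-13]
S = H·P̄·Hᵀ + R = [75]
K = P̄·Hᵀ·S⁻¹ = [-26/75; 12/25]
x' = x̄ + K·y = [-112/75, -6/25]
P' = (I − K·H)·P̄ = [449/75 -13/25; -13/25 18/25]

x' = [-112/75, -6/25]
P' = [449/75 -13/25; -13/25 18/25]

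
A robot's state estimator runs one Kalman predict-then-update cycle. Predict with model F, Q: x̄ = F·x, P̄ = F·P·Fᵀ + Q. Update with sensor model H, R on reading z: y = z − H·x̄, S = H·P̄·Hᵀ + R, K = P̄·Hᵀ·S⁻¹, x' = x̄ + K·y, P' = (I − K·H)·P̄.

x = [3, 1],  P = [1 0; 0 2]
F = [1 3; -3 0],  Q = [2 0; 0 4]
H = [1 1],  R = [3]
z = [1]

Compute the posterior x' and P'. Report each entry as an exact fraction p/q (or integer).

x̄ = F·x = [6, -9]
P̄ = F·P·Fᵀ + Q = [21 -3; -3 13]
y = z − H·x̄ = [4]
S = H·P̄·Hᵀ + R = [31]
K = P̄·Hᵀ·S⁻¹ = [18/31; 10/31]
x' = x̄ + K·y = [258/31, -239/31]
P' = (I − K·H)·P̄ = [327/31 -273/31; -273/31 303/31]

x' = [258/31, -239/31]
P' = [327/31 -273/31; -273/31 303/31]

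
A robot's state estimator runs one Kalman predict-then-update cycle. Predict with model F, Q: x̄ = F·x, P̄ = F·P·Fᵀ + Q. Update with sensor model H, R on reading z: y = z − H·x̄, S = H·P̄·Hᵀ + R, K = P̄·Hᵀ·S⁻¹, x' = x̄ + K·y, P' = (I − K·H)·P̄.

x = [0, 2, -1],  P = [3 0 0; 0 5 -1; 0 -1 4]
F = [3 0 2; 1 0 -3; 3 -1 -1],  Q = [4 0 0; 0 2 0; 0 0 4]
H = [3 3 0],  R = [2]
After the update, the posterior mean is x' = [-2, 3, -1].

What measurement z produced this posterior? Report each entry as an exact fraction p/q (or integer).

x̄ = F·x = [-2, 3, -1]
P̄ = F·P·Fᵀ + Q = [47 -15 21; -15 41 18; 21 18 38]
S = H·P̄·Hᵀ + R = [524]
K = P̄·Hᵀ·S⁻¹ = [24/131; 39/262; 117/524]
x' − x̄ = [0, 0, 0] = K·y
y = (KᵀK)⁻¹·Kᵀ·(x' − x̄) = [0]
z = y + H·x̄ = [0] + [3] = [3]

z = [3]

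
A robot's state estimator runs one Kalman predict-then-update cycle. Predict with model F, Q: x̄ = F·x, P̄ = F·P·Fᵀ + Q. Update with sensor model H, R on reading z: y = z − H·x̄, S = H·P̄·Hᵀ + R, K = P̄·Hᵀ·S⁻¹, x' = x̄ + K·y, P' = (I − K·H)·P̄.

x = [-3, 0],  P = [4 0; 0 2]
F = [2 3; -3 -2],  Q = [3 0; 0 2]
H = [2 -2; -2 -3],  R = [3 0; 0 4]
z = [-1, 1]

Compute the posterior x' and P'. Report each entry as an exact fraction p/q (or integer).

x̄ = F·x = [-6, 9]
P̄ = F·P·Fᵀ + Q = [37 -36; -36 46]
y = z − H·x̄ = [29, 16]
S = H·P̄·Hᵀ + R = [623 200; 200 134]
K = P̄·Hᵀ·S⁻¹ = [6382/21741 -4009/21741; -4388/21741 -4159/21741]
x' = x̄ + K·y = [-9512/21741, 1873/21741]
P' = (I − K·H)·P̄ = [8951/21741 -622/21741; -622/21741 5960/21741]

x' = [-9512/21741, 1873/21741]
P' = [8951/21741 -622/21741; -622/21741 5960/21741]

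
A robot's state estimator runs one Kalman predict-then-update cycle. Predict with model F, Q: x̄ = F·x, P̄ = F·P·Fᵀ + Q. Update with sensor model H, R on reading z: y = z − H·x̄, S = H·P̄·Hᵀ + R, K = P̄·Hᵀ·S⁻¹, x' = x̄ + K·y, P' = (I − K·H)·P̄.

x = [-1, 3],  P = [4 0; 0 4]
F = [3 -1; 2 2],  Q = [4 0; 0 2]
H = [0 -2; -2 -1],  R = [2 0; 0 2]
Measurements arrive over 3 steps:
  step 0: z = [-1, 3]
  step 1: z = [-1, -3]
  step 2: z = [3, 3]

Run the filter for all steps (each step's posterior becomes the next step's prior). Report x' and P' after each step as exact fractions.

step 0: x' = [-1628/861, 359/574], P' = [524/861 -68/287; -68/287 419/861]
step 1: x' = [596163/596018, 253297/596018], P' = [169927/298009 -59854/298009; -59854/298009 129971/298009]
step 2: x' = [-1590500/1887119, -4269933/3774238], P' = [1070726/1887119 -375220/1887119; -375220/1887119 819769/1887119]

step 0: x̄ = F·x = [-6, 4]
step 0: P̄ = F·P·Fᵀ + Q = [44 16; 16 34]
step 0: y = z − H·x̄ = [7, -5]
step 0: S = H·P̄·Hᵀ + R = [138 132; 132 276]
step 0: K = P̄·Hᵀ·S⁻¹ = [68/287 -422/861; -419/861 -11/1722]
step 0: x' = x̄ + K·y = [-1628/861, 359/574]
step 0: P' = (I − K·H)·P̄ = [524/861 -68/287; -68/287 419/861]
step 1: x̄ = F·x = [-3615/574, -2179/861]
step 1: P̄ = F·P·Fᵀ + Q = [9803/861 1490/861; 1490/861 3862/861]
step 1: y = z − H·x̄ = [-5219/861, -15607/861]
step 1: S = H·P̄·Hᵀ + R = [17170/861 13684/861; 13684/861 50756/861]
step 1: K = P̄·Hᵀ·S⁻¹ = [59854/298009 -140000/298009; -129971/298009 -10263/596018]
step 1: x' = x̄ + K·y = [596163/596018, 253297/596018]
step 1: P' = (I − K·H)·P̄ = [169927/298009 -59854/298009; -59854/298009 129971/298009]
step 2: x̄ = F·x = [767596/298009, 849460/298009]
step 2: P̄ = F·P·Fᵀ + Q = [3210474/298009 520204/298009; 520204/298009 1316778/298009]
step 2: y = z − H·x̄ = [2592947/298009, 3278679/298009]
step 2: S = H·P̄·Hᵀ + R = [5863130/298009 4714372/298009; 4714372/298009 16835508/298009]
step 2: K = P̄·Hᵀ·S⁻¹ = [375220/1887119 -3996/8539; -819769/1887119 -5333/290326]
step 2: x' = x̄ + K·y = [-1590500/1887119, -4269933/3774238]
step 2: P' = (I − K·H)·P̄ = [1070726/1887119 -375220/1887119; -375220/1887119 819769/1887119]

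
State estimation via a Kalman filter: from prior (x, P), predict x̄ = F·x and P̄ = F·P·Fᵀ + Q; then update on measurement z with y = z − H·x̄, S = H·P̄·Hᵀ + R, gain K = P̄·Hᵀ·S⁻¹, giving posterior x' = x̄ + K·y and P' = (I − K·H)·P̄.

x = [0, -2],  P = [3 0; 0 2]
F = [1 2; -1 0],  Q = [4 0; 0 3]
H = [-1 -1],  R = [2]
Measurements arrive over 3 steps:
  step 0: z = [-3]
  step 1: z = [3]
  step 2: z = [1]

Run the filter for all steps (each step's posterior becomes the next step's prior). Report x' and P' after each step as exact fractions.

step 0: x' = [16/17, 21/17], P' = [111/17 -87/17; -87/17 93/17]
step 1: x' = [16/25, -23/7], P' = [301/75 -3; -3 27/7]
step 2: x' = [-4088/1425, 671/475], P' = [17357/4275 -4219/1425; -4219/1425 5269/1425]

step 0: x̄ = F·x = [-4, 0]
step 0: P̄ = F·P·Fᵀ + Q = [15 -3; -3 6]
step 0: y = z − H·x̄ = [-7]
step 0: S = H·P̄·Hᵀ + R = [17]
step 0: K = P̄·Hᵀ·S⁻¹ = [-12/17; -3/17]
step 0: x' = x̄ + K·y = [16/17, 21/17]
step 0: P' = (I − K·H)·P̄ = [111/17 -87/17; -87/17 93/17]
step 1: x̄ = F·x = [58/17, -16/17]
step 1: P̄ = F·P·Fᵀ + Q = [203/17 63/17; 63/17 162/17]
step 1: y = z − H·x̄ = [93/17]
step 1: S = H·P̄·Hᵀ + R = [525/17]
step 1: K = P̄·Hᵀ·S⁻¹ = [-38/75; -3/7]
step 1: x' = x̄ + K·y = [16/25, -23/7]
step 1: P' = (I − K·H)·P̄ = [301/75 -3; -3 27/7]
step 2: x̄ = F·x = [-1038/175, -16/25]
step 2: P̄ = F·P·Fᵀ + Q = [6007/525 149/75; 149/75 526/75]
step 2: y = z − H·x̄ = [-39/7]
step 2: S = H·P̄·Hᵀ + R = [171/7]
step 2: K = P̄·Hᵀ·S⁻¹ = [-94/171; -7/19]
step 2: x' = x̄ + K·y = [-4088/1425, 671/475]
step 2: P' = (I − K·H)·P̄ = [17357/4275 -4219/1425; -4219/1425 5269/1425]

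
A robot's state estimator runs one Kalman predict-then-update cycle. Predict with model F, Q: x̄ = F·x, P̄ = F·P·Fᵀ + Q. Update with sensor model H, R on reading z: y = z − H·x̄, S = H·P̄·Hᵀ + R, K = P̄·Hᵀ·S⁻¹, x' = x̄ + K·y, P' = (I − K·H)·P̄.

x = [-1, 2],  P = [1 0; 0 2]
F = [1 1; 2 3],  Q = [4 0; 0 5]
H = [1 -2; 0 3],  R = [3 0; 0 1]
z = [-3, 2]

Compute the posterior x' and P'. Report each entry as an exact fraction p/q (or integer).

x̄ = F·x = [1, 4]
P̄ = F·P·Fᵀ + Q = [7 8; 8 27]
y = z − H·x̄ = [4, -10]
S = H·P̄·Hᵀ + R = [86 -138; -138 244]
K = P̄·Hᵀ·S⁻¹ = [279/485 411/970; -23/970 309/970]
x' = x̄ + K·y = [-454/485, 349/485]
P' = (I − K·H)·P̄ = [974/485 137/970; 137/970 103/970]

x' = [-454/485, 349/485]
P' = [974/485 137/970; 137/970 103/970]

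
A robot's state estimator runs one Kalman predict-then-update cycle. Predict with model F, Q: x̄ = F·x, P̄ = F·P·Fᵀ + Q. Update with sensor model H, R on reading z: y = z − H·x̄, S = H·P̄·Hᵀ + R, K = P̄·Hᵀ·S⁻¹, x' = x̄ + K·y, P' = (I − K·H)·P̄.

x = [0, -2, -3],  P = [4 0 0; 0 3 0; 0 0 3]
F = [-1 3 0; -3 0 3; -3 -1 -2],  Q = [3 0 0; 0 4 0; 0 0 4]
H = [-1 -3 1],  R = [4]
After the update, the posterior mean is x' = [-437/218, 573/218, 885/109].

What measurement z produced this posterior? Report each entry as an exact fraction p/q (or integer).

x̄ = F·x = [-6, -9, 8]
P̄ = F·P·Fᵀ + Q = [34 12 3; 12 67 18; 3 18 55]
S = H·P̄·Hᵀ + R = [654]
K = P̄·Hᵀ·S⁻¹ = [-67/654; -65/218; -1/327]
x' − x̄ = [871/218, 2535/218, 13/109] = K·y
y = (KᵀK)⁻¹·Kᵀ·(x' − x̄) = [-39]
z = y + H·x̄ = [-39] + [41] = [2]

z = [2]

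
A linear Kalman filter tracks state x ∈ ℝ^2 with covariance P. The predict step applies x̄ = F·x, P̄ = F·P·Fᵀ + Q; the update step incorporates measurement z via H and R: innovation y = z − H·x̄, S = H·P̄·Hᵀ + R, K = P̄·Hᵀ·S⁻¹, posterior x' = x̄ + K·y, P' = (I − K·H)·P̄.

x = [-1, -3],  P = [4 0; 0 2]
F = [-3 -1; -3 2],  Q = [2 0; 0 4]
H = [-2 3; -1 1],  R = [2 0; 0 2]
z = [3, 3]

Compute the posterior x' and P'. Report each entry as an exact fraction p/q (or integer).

x̄ = F·x = [6, -3]
P̄ = F·P·Fᵀ + Q = [40 32; 32 48]
y = z − H·x̄ = [24, 12]
S = H·P̄·Hᵀ + R = [210 64; 64 26]
K = P̄·Hᵀ·S⁻¹ = [232/341 -676/341; 24/31 -40/31]
x' = x̄ + K·y = [-498/341, 3/31]
P' = (I − K·H)·P̄ = [4520/341 288/31; 288/31 208/31]

x' = [-498/341, 3/31]
P' = [4520/341 288/31; 288/31 208/31]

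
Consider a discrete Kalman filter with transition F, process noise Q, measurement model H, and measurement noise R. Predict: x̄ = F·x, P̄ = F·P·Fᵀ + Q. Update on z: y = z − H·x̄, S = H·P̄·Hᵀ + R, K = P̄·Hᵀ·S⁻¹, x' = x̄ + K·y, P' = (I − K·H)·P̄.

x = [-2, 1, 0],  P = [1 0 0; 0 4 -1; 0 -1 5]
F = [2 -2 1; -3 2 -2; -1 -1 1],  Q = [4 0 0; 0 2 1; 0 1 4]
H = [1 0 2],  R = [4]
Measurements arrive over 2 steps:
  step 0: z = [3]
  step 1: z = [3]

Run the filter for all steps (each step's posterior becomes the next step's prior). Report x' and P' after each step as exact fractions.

step 0: x̄ = F·x = [-6, 8, 1]
step 0: P̄ = F·P·Fᵀ + Q = [33 -38 14; -38 55 -18; 14 -18 16]
step 0: y = z − H·x̄ = [7]
step 0: S = H·P̄·Hᵀ + R = [157]
step 0: K = P̄·Hᵀ·S⁻¹ = [61/157; -74/157; 46/157]
step 0: x' = x̄ + K·y = [-515/157, 738/157, 479/157]
step 0: P' = (I − K·H)·P̄ = [1460/157 -1452/157 -608/157; -1452/157 3159/157 578/157; -608/157 578/157 396/157]
step 1: x̄ = F·x = [-2027/157, 2063/157, 256/157]
step 1: P̄ = F·P·Fᵀ + Q = [26372/157 -28984/157 1452/157; -28984/157 33178/157 -1105/157; 1452/157 -1105/157 2799/157]
step 1: y = z − H·x̄ = [1986/157]
step 1: S = H·P̄·Hᵀ + R = [44004/157]
step 1: K = P̄·Hᵀ·S⁻¹ = [7319/11001; -5199/7334; 1175/7334]
step 1: x' = x̄ + K·y = [-16483/3667, 15302/3667, 13411/3667]
step 1: P' = (I − K·H)·P̄ = [483104/11001 -192238/3667 -75638/3667; -192238/3667 258439/3667 90920/3667; -75638/3667 90920/3667 38994/3667]

step 0: x' = [-515/157, 738/157, 479/157], P' = [1460/157 -1452/157 -608/157; -1452/157 3159/157 578/157; -608/157 578/157 396/157]
step 1: x' = [-16483/3667, 15302/3667, 13411/3667], P' = [483104/11001 -192238/3667 -75638/3667; -192238/3667 258439/3667 90920/3667; -75638/3667 90920/3667 38994/3667]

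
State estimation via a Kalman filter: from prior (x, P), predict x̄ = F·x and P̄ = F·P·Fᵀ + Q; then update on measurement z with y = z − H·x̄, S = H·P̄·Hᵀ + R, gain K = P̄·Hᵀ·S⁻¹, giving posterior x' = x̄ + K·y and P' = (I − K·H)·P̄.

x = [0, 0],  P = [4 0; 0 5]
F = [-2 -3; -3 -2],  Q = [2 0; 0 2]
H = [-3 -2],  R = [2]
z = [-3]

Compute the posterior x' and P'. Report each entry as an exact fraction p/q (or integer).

x' = [99/161, 278/483]
P' = [342/161 -480/161; -480/161 6758/1449]

x̄ = F·x = [0, 0]
P̄ = F·P·Fᵀ + Q = [63 54; 54 58]
y = z − H·x̄ = [-3]
S = H·P̄·Hᵀ + R = [1449]
K = P̄·Hᵀ·S⁻¹ = [-33/161; -278/1449]
x' = x̄ + K·y = [99/161, 278/483]
P' = (I − K·H)·P̄ = [342/161 -480/161; -480/161 6758/1449]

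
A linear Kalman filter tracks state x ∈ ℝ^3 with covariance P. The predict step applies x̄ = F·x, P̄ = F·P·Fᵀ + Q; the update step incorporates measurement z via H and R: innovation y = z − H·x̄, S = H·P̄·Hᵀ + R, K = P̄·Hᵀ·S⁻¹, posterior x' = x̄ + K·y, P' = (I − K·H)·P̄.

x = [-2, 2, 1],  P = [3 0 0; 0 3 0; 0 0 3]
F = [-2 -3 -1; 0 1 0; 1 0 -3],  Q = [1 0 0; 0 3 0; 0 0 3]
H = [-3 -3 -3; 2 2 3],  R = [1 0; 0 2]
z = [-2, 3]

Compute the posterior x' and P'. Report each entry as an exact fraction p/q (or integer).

x̄ = F·x = [-3, 2, -5]
P̄ = F·P·Fᵀ + Q = [43 -9 3; -9 6 0; 3 0 33]
y = z − H·x̄ = [-20, 20]
S = H·P̄·Hᵀ + R = [631 -528; -528 459]
K = P̄·Hᵀ·S⁻¹ = [-3431/3615 -10021/10845; 107/1205 322/3615; 652/1205 3077/3615]
x' = x̄ + K·y = [-5419/2169, 1450/723, 869/723]
P' = (I − K·H)·P̄ = [95429/10845 -21698/3615 -8968/3615; -21698/3615 6911/1205 286/1205; -8968/3615 286/1205 2486/1205]

x' = [-5419/2169, 1450/723, 869/723]
P' = [95429/10845 -21698/3615 -8968/3615; -21698/3615 6911/1205 286/1205; -8968/3615 286/1205 2486/1205]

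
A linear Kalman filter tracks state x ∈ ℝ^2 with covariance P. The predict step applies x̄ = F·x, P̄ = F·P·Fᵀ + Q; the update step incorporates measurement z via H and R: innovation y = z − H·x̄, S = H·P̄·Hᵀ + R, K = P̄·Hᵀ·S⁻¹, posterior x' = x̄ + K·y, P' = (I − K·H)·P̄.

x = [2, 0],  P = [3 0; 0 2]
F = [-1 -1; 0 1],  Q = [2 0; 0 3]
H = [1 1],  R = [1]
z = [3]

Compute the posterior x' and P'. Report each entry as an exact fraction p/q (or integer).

x̄ = F·x = [-2, 0]
P̄ = F·P·Fᵀ + Q = [7 -2; -2 5]
y = z − H·x̄ = [5]
S = H·P̄·Hᵀ + R = [9]
K = P̄·Hᵀ·S⁻¹ = [5/9; 1/3]
x' = x̄ + K·y = [7/9, 5/3]
P' = (I − K·H)·P̄ = [38/9 -11/3; -11/3 4]

x' = [7/9, 5/3]
P' = [38/9 -11/3; -11/3 4]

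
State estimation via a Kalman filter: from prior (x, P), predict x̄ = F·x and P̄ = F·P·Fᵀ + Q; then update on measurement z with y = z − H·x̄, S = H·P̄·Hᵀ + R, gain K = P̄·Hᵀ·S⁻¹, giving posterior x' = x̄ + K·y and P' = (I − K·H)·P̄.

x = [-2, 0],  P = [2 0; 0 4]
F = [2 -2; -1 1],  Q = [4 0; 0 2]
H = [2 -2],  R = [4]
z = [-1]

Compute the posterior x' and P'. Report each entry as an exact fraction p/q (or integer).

x̄ = F·x = [-4, 2]
P̄ = F·P·Fᵀ + Q = [28 -12; -12 8]
y = z − H·x̄ = [11]
S = H·P̄·Hᵀ + R = [244]
K = P̄·Hᵀ·S⁻¹ = [20/61; -10/61]
x' = x̄ + K·y = [-24/61, 12/61]
P' = (I − K·H)·P̄ = [108/61 68/61; 68/61 88/61]

x' = [-24/61, 12/61]
P' = [108/61 68/61; 68/61 88/61]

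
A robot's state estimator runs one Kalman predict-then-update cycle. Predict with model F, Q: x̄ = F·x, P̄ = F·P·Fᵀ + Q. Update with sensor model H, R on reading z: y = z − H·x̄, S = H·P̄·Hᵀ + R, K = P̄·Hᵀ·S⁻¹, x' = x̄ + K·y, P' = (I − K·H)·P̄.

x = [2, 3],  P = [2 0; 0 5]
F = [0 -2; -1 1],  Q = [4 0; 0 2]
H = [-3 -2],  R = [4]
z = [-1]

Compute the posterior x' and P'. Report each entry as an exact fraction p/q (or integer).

x' = [1/2, -1/2]
P' = [70/17 -92/17; -92/17 135/17]

x̄ = F·x = [-6, 1]
P̄ = F·P·Fᵀ + Q = [24 -10; -10 9]
y = z − H·x̄ = [-17]
S = H·P̄·Hᵀ + R = [136]
K = P̄·Hᵀ·S⁻¹ = [-13/34; 3/34]
x' = x̄ + K·y = [1/2, -1/2]
P' = (I − K·H)·P̄ = [70/17 -92/17; -92/17 135/17]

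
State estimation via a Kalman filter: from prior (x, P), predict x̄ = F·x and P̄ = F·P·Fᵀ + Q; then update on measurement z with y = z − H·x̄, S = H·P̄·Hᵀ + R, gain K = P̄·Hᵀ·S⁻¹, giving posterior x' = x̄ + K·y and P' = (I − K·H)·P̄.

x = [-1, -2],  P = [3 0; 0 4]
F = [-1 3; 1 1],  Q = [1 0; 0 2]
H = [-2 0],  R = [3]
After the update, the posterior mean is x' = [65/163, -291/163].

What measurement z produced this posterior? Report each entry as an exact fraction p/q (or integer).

z = [-1]

x̄ = F·x = [-5, -3]
P̄ = F·P·Fᵀ + Q = [40 9; 9 9]
S = H·P̄·Hᵀ + R = [163]
K = P̄·Hᵀ·S⁻¹ = [-80/163; -18/163]
x' − x̄ = [880/163, 198/163] = K·y
y = (KᵀK)⁻¹·Kᵀ·(x' − x̄) = [-11]
z = y + H·x̄ = [-11] + [10] = [-1]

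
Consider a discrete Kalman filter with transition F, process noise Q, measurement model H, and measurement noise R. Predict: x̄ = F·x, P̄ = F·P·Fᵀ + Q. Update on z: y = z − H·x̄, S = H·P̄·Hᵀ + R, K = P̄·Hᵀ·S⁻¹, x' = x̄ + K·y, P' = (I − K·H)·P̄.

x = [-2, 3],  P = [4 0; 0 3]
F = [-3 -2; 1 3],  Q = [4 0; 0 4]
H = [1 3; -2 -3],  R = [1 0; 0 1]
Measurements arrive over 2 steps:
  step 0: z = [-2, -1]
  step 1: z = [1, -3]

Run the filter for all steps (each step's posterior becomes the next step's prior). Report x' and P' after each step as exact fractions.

step 0: x' = [2826/959, -1552/959], P' = [16612/8631 -2770/2877; -2770/2877 515/959]
step 1: x' = [50902/44131, 17068/220655], P' = [198428/132393 -293296/397179; -293296/397179 2494771/5957685]

step 0: x̄ = F·x = [0, 7]
step 0: P̄ = F·P·Fᵀ + Q = [52 -30; -30 35]
step 0: y = z − H·x̄ = [-23, 20]
step 0: S = H·P̄·Hᵀ + R = [188 -149; -149 164]
step 0: K = P̄·Hᵀ·S⁻¹ = [-8318/8631 -8294/8631; 1865/2877 905/2877]
step 0: x' = x̄ + K·y = [2826/959, -1552/959]
step 0: P' = (I − K·H)·P̄ = [16612/8631 -2770/2877; -2770/2877 515/959]
step 1: x̄ = F·x = [-5374/959, -1830/959]
step 1: P̄ = F·P·Fᵀ + Q = [11428/959 4588/2877; 4588/2877 42991/8631]
step 1: y = z − H·x̄ = [1689/137, -19115/959]
step 1: S = H·P̄·Hᵀ + R = [9222/137 -11373/137; -11373/137 108014/959]
step 1: K = P̄·Hᵀ·S⁻¹ = [-94868/132393 -34520/44131; 1028291/1985895 146063/661965]
step 1: x' = x̄ + K·y = [50902/44131, 17068/220655]
step 1: P' = (I − K·H)·P̄ = [198428/132393 -293296/397179; -293296/397179 2494771/5957685]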